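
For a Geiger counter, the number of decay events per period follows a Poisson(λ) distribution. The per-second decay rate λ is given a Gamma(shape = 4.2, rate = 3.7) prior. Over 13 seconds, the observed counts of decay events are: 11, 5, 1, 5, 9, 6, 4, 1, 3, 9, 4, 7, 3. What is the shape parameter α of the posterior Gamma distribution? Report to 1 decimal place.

With a Gamma(shape α, rate β) prior, the Poisson likelihood is conjugate: the posterior is Gamma(α + ΣXᵢ, β + n).
Sum of counts S = 68 over n = 13 seconds.
Posterior: Gamma(α+S, β+n) = Gamma(4.2+68, 3.7+13) = Gamma(72.2, 16.7).
Posterior α = 72.2.

72.2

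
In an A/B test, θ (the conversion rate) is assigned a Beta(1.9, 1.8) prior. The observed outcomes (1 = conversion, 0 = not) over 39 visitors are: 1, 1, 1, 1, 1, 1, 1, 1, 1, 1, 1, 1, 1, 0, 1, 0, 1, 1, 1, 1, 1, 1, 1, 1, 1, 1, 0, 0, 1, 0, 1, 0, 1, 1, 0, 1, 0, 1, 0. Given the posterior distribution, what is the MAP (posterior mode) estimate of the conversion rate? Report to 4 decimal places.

The Beta prior is conjugate to a Binomial/Bernoulli likelihood; the update adds successes to α and failures to β.
Posterior: Beta(α+k, β+n−k) = Beta(1.9+30, 1.8+9) = Beta(31.9, 10.8).
Mode of Beta(a,b) for a,b>1 is (a−1)/(a+b−2) = 30.9/40.7 = 0.7592.

0.7592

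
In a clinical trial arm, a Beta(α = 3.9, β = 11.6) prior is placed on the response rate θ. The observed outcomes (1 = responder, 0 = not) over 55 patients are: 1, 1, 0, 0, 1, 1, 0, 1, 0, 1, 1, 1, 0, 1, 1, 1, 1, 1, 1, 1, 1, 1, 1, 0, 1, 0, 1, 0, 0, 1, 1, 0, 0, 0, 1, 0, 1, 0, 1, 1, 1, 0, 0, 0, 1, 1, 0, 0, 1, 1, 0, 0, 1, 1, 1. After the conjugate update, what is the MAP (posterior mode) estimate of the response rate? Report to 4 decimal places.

The Beta prior is conjugate to a Binomial/Bernoulli likelihood; the update adds successes to α and failures to β.
Posterior: Beta(α+k, β+n−k) = Beta(3.9+34, 11.6+21) = Beta(37.9, 32.6).
Mode of Beta(a,b) for a,b>1 is (a−1)/(a+b−2) = 36.9/68.5 = 0.5387.

0.5387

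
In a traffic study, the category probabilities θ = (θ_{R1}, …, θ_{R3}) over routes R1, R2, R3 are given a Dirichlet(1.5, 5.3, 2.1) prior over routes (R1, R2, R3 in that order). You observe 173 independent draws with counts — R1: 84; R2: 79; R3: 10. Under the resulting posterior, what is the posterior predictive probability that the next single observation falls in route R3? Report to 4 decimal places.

The Dirichlet prior is conjugate to the Multinomial likelihood: each posterior αⱼ = prior αⱼ + observed count nⱼ.
Posterior concentration: (85.5, 84.3, 12.1), total = 181.9.
P(next = R3 | data) = α_{R3}/Σα = 0.0665.

0.0665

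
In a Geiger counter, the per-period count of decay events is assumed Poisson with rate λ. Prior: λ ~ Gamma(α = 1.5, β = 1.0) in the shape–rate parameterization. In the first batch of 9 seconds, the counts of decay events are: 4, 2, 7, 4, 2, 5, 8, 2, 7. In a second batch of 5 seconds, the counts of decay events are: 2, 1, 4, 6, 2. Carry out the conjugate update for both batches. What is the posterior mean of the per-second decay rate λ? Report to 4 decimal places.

3.8333

With a Gamma(shape α, rate β) prior, the Poisson likelihood is conjugate: the posterior is Gamma(α + ΣXᵢ, β + n).
Batch 1: sum of counts S = 41 over n = 9 seconds.
After batch 1: Gamma(α+S, β+n) = Gamma(1.5+41, 1.0+9) = Gamma(42.5, 10.0).
Batch 2: sum of counts S = 15 over n = 5 seconds.
After batch 2: Gamma(α+S, β+n) = Gamma(42.5+15, 10.0+5) = Gamma(57.5, 15.0).
Posterior mean = α/β = 57.5/15.0 = 3.8333.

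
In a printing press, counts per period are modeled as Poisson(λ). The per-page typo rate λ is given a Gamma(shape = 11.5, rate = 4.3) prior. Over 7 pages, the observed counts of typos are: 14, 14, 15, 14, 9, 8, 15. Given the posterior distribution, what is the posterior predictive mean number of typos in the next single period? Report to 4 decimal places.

8.8938

With a Gamma(shape α, rate β) prior, the Poisson likelihood is conjugate: the posterior is Gamma(α + ΣXᵢ, β + n).
Sum of counts S = 89 over n = 7 pages.
Posterior: Gamma(α+S, β+n) = Gamma(11.5+89, 4.3+7) = Gamma(100.5, 11.3).
The predictive distribution for one future period is NegBinom with mean α/β = 8.8938.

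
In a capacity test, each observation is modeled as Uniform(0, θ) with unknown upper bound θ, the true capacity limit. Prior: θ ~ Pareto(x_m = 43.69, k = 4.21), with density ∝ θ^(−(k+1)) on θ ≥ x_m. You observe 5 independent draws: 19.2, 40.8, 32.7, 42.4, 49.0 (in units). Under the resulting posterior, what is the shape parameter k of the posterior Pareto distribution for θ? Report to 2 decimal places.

A Pareto(scale x_m, shape k) prior on the upper bound θ of Uniform(0, θ) is conjugate: posterior is Pareto(max(x_m, max xᵢ), k + n).
Sample maximum = 49.0; prior scale x_m = 43.69 → posterior scale = max = 49.00.
Posterior shape = 4.21 + 5 = 9.21.
Posterior shape k = 9.21.

9.21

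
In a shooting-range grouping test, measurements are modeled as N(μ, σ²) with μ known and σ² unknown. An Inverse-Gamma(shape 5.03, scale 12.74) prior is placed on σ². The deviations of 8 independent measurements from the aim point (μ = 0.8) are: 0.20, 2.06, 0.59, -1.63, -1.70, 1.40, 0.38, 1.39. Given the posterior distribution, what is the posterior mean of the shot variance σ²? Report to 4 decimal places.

With known mean μ and an Inverse-Gamma(α, β) prior on σ², the Normal likelihood is conjugate: posterior is Inv-Gamma(α + n/2, β + Σ(xᵢ−μ)²/2).
Σ(xᵢ−μ)² = (0.20)² + (2.06)² + (0.59)² + (-1.63)² + (-1.70)² + (1.40)² + (0.38)² + (1.39)² = 14.2151.
Posterior: Inv-Gamma(5.03 + 8/2, 12.74 + 14.2151/2) = Inv-Gamma(9.03, 19.84755).
E[σ²|data] = β/(α−1) = 19.84755/8.03 = 2.4717.

2.4717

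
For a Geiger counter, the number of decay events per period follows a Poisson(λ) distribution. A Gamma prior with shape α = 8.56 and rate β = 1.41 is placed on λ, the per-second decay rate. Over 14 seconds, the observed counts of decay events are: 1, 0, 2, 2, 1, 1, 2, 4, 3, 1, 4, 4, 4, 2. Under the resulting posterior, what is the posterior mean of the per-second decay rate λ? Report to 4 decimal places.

2.5672

With a Gamma(shape α, rate β) prior, the Poisson likelihood is conjugate: the posterior is Gamma(α + ΣXᵢ, β + n).
Sum of counts S = 31 over n = 14 seconds.
Posterior: Gamma(α+S, β+n) = Gamma(8.56+31, 1.41+14) = Gamma(39.56, 15.41).
Posterior mean = α/β = 39.56/15.41 = 2.5672.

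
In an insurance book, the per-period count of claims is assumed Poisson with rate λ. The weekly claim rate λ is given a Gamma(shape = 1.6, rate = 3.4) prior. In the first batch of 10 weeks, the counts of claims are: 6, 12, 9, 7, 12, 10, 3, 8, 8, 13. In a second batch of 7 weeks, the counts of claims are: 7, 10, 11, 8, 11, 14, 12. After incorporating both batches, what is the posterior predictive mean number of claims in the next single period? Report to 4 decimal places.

With a Gamma(shape α, rate β) prior, the Poisson likelihood is conjugate: the posterior is Gamma(α + ΣXᵢ, β + n).
Batch 1: sum of counts S = 88 over n = 10 weeks.
After batch 1: Gamma(α+S, β+n) = Gamma(1.6+88, 3.4+10) = Gamma(89.6, 13.4).
Batch 2: sum of counts S = 73 over n = 7 weeks.
After batch 2: Gamma(α+S, β+n) = Gamma(89.6+73, 13.4+7) = Gamma(162.6, 20.4).
The predictive distribution for one future period is NegBinom with mean α/β = 7.9706.

7.9706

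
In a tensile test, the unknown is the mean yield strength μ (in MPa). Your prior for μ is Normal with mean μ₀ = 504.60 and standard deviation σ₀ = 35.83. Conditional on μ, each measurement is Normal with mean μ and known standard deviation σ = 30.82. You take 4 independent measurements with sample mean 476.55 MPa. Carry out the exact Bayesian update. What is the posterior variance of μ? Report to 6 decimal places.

200.399348

For Normal data with known variance σ², a Normal(μ₀, σ₀²) prior on μ is conjugate. Posterior precision = 1/σ₀² + n/σ²; posterior mean is the precision-weighted average of μ₀ and x̄.
σ₀² = 35.83² = 1283.7889, σ² = 30.82² = 949.8724; σ² + n·σ₀² = 949.8724 + 4·1283.7889 = 6085.028.
Posterior precision = 1/σ₀² + n/σ² = 1/1283.7889 + 4/949.8724 = (σ² + n·σ₀²)/(σ₀²σ²) = 6085.028/(1283.7889·949.8724); posterior variance σₙ² = σ₀²σ²/(σ² + n·σ₀²) = 1283.7889·949.8724/6085.028 = 200.399348.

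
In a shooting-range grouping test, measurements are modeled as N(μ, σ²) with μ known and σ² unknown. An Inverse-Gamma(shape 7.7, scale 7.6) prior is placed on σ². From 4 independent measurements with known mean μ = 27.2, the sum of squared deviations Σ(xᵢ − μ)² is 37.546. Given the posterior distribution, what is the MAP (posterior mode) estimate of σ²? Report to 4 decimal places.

With known mean μ and an Inverse-Gamma(α, β) prior on σ², the Normal likelihood is conjugate: posterior is Inv-Gamma(α + n/2, β + Σ(xᵢ−μ)²/2).
Posterior: Inv-Gamma(7.7 + 4/2, 7.6 + 37.546/2) = Inv-Gamma(9.70, 26.3730).
Mode = β/(α+1) = 26.3730/10.70 = 2.4648.

2.4648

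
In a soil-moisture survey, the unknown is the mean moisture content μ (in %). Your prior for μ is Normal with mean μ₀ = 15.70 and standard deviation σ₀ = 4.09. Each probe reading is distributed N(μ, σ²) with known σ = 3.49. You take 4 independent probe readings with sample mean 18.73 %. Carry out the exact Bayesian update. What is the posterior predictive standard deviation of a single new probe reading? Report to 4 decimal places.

For Normal data with known variance σ², a Normal(μ₀, σ₀²) prior on μ is conjugate. Posterior precision = 1/σ₀² + n/σ²; posterior mean is the precision-weighted average of μ₀ and x̄.
σ₀² = 4.09² = 16.7281, σ² = 3.49² = 12.1801; σ² + n·σ₀² = 12.1801 + 4·16.7281 = 79.0925.
Posterior precision = 1/σ₀² + n/σ² = 1/16.7281 + 4/12.1801 = (σ² + n·σ₀²)/(σ₀²σ²) = 79.0925/(16.7281·12.1801); posterior variance σₙ² = σ₀²σ²/(σ² + n·σ₀²) = 16.7281·12.1801/79.0925 = 2.576097.
Predictive variance for one new observation = σₙ² + σ² = 16.7281·12.1801/79.0925 + 12.1801 = σ²·(σ₀² + 79.0925)/79.0925 = 12.1801·95.8206/79.0925 = 14.756197; SD = √(12.1801·95.8206/79.0925) = 3.8414.

3.8414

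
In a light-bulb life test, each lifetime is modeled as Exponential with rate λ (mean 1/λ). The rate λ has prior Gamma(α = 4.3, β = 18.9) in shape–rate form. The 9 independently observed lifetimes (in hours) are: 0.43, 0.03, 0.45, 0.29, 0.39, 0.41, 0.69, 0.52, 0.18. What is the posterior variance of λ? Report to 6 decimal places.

0.026769

With a Gamma(shape α, rate β) prior on the exponential rate λ, the posterior after n observations with total T = Σxᵢ is Gamma(α+n, β+T).
Sum of observations T = 3.39 hours; n = 9.
Posterior: Gamma(4.3+9, 18.9+3.39) = Gamma(13.3, 22.29).
Var = α/β² = 0.026769.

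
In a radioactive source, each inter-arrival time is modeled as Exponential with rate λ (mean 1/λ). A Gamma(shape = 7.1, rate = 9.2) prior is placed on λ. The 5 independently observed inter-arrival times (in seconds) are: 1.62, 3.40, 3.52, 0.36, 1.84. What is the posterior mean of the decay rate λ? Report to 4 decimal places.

0.6068

With a Gamma(shape α, rate β) prior on the exponential rate λ, the posterior after n observations with total T = Σxᵢ is Gamma(α+n, β+T).
Sum of observations T = 10.74 seconds; n = 5.
Posterior: Gamma(7.1+5, 9.2+10.74) = Gamma(12.1, 19.94).
Posterior mean of λ = α/β = 12.1/19.94 = 0.6068.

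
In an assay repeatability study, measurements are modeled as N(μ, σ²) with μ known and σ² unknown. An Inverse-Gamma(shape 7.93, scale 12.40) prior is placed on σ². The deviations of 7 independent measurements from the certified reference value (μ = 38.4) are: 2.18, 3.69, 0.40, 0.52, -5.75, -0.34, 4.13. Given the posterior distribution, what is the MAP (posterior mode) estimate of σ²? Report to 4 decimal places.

With known mean μ and an Inverse-Gamma(α, β) prior on σ², the Normal likelihood is conjugate: posterior is Inv-Gamma(α + n/2, β + Σ(xᵢ−μ)²/2).
Σ(xᵢ−μ)² = (2.18)² + (3.69)² + (0.40)² + (0.52)² + (-5.75)² + (-0.34)² + (4.13)² = 69.0339.
Posterior: Inv-Gamma(7.93 + 7/2, 12.40 + 69.0339/2) = Inv-Gamma(11.43, 46.91695).
Mode = β/(α+1) = 46.91695/12.43 = 3.7745.

3.7745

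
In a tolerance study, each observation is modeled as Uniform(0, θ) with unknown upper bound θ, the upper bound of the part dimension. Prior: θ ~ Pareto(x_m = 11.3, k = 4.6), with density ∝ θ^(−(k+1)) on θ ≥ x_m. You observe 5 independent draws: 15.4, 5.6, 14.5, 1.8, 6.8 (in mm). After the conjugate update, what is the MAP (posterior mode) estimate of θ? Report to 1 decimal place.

15.4

A Pareto(scale x_m, shape k) prior on the upper bound θ of Uniform(0, θ) is conjugate: posterior is Pareto(max(x_m, max xᵢ), k + n).
Sample maximum = 15.4; prior scale x_m = 11.3 → posterior scale = max = 15.4.
Posterior shape = 4.6 + 5 = 9.6.
The Pareto density is decreasing on [x_m, ∞), so the mode is x_m = 15.4.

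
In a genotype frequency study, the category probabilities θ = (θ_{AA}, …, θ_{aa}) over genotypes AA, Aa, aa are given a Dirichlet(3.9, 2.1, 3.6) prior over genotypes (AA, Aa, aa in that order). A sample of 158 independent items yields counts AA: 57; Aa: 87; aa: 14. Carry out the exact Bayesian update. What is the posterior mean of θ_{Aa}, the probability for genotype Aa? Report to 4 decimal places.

The Dirichlet prior is conjugate to the Multinomial likelihood: each posterior αⱼ = prior αⱼ + observed count nⱼ.
Posterior concentration: (60.9, 89.1, 17.6), total = 167.6.
E[θ_{Aa}|data] = α_{Aa}/Σα = 89.1/167.6 = 0.5316.

0.5316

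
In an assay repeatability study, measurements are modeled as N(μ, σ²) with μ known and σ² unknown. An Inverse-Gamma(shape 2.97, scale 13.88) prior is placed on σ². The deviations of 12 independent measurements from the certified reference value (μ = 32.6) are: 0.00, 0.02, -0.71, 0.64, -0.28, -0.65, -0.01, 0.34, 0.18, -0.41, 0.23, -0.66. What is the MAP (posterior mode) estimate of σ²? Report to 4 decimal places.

1.5035

With known mean μ and an Inverse-Gamma(α, β) prior on σ², the Normal likelihood is conjugate: posterior is Inv-Gamma(α + n/2, β + Σ(xᵢ−μ)²/2).
Σ(xᵢ−μ)² = (0.00)² + (0.02)² + (-0.71)² + (0.64)² + (-0.28)² + (-0.65)² + (-0.01)² + (0.34)² + (0.18)² + (-0.41)² + (0.23)² + (-0.66)² = 2.2197.
Posterior: Inv-Gamma(2.97 + 12/2, 13.88 + 2.2197/2) = Inv-Gamma(8.97, 14.98985).
Mode = β/(α+1) = 14.98985/9.97 = 1.5035.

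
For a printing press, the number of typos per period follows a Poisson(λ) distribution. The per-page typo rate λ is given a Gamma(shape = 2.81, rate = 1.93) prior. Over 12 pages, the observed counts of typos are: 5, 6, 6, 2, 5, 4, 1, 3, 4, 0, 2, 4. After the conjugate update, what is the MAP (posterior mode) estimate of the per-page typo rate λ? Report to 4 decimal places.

3.1450

With a Gamma(shape α, rate β) prior, the Poisson likelihood is conjugate: the posterior is Gamma(α + ΣXᵢ, β + n).
Sum of counts S = 42 over n = 12 pages.
Posterior: Gamma(α+S, β+n) = Gamma(2.81+42, 1.93+12) = Gamma(44.81, 13.93).
Mode of Gamma(α,β) for α≥1 is (α−1)/β = 43.81/13.93 = 3.1450.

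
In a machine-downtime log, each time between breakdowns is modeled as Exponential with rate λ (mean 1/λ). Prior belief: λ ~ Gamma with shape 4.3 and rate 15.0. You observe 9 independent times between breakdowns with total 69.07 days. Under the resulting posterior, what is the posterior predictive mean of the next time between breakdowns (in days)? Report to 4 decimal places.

With a Gamma(shape α, rate β) prior on the exponential rate λ, the posterior after n observations with total T = Σxᵢ is Gamma(α+n, β+T).
Posterior: Gamma(4.3+9, 15.0+69.07) = Gamma(13.3, 84.07).
The predictive distribution for the next observation is Lomax; its mean is β/(α−1) = 84.07/12.3 = 6.8350.

6.8350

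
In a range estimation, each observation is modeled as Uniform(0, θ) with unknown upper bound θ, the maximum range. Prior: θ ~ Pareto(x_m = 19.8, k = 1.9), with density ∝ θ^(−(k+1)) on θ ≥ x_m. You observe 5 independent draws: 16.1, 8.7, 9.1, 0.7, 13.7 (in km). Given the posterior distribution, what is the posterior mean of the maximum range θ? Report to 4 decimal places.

A Pareto(scale x_m, shape k) prior on the upper bound θ of Uniform(0, θ) is conjugate: posterior is Pareto(max(x_m, max xᵢ), k + n).
Sample maximum = 16.1; prior scale x_m = 19.8 → posterior scale = max = 19.8.
Posterior shape = 1.9 + 5 = 6.9.
E[θ|data] = k·x_m/(k−1) = 6.9·19.8/5.9 = 23.1559.

23.1559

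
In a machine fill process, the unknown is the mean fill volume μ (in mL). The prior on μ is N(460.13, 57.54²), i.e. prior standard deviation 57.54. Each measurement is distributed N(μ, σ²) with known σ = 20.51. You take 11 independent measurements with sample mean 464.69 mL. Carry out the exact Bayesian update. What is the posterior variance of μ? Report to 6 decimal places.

For Normal data with known variance σ², a Normal(μ₀, σ₀²) prior on μ is conjugate. Posterior precision = 1/σ₀² + n/σ²; posterior mean is the precision-weighted average of μ₀ and x̄.
σ₀² = 57.54² = 3310.8516, σ² = 20.51² = 420.6601; σ² + n·σ₀² = 420.6601 + 11·3310.8516 = 36840.0277.
Posterior precision = 1/σ₀² + n/σ² = 1/3310.8516 + 11/420.6601 = (σ² + n·σ₀²)/(σ₀²σ²) = 36840.0277/(3310.8516·420.6601); posterior variance σₙ² = σ₀²σ²/(σ² + n·σ₀²) = 3310.8516·420.6601/36840.0277 = 37.805161.

37.805161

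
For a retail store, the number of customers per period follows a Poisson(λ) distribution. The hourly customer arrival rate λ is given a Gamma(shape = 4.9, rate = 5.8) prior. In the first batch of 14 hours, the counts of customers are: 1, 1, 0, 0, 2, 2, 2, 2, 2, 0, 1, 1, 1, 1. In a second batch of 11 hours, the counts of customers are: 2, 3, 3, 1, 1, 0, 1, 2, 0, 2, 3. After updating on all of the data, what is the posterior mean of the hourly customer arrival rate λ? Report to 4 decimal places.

1.2630

With a Gamma(shape α, rate β) prior, the Poisson likelihood is conjugate: the posterior is Gamma(α + ΣXᵢ, β + n).
Batch 1: sum of counts S = 16 over n = 14 hours.
After batch 1: Gamma(α+S, β+n) = Gamma(4.9+16, 5.8+14) = Gamma(20.9, 19.8).
Batch 2: sum of counts S = 18 over n = 11 hours.
After batch 2: Gamma(α+S, β+n) = Gamma(20.9+18, 19.8+11) = Gamma(38.9, 30.8).
Posterior mean = α/β = 38.9/30.8 = 1.2630.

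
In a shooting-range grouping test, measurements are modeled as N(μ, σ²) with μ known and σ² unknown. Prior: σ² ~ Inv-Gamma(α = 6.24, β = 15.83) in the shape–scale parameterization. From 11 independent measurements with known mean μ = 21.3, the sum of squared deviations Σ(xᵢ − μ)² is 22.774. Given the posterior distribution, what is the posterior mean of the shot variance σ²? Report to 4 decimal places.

2.5342

With known mean μ and an Inverse-Gamma(α, β) prior on σ², the Normal likelihood is conjugate: posterior is Inv-Gamma(α + n/2, β + Σ(xᵢ−μ)²/2).
Posterior: Inv-Gamma(6.24 + 11/2, 15.83 + 22.774/2) = Inv-Gamma(11.74, 27.2170).
E[σ²|data] = β/(α−1) = 27.2170/10.74 = 2.5342.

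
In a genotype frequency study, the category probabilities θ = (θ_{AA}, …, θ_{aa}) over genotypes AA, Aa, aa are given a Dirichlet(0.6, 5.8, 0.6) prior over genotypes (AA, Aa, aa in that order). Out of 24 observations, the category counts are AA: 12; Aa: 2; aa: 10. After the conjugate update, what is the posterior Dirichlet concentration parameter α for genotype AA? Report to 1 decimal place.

12.6

The Dirichlet prior is conjugate to the Multinomial likelihood: each posterior αⱼ = prior αⱼ + observed count nⱼ.
Posterior concentration: (12.6, 7.8, 10.6), total = 31.0.
α_{AA} = 0.6 + 12 = 12.6.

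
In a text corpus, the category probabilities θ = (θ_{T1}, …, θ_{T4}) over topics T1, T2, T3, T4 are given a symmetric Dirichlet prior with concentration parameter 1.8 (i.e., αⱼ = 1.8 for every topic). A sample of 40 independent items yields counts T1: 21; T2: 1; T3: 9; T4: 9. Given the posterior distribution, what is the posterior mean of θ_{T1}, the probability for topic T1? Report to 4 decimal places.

The Dirichlet prior is conjugate to the Multinomial likelihood: each posterior αⱼ = prior αⱼ + observed count nⱼ.
Posterior concentration: (22.8, 2.8, 10.8, 10.8), total = 47.2.
E[θ_{T1}|data] = α_{T1}/Σα = 22.8/47.2 = 0.4831.

0.4831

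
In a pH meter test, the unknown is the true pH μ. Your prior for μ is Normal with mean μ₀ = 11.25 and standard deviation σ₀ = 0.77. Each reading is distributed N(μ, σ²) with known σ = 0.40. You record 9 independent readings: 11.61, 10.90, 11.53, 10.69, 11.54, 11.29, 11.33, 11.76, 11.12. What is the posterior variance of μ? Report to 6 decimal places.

0.017260

For Normal data with known variance σ², a Normal(μ₀, σ₀²) prior on μ is conjugate. Posterior precision = 1/σ₀² + n/σ²; posterior mean is the precision-weighted average of μ₀ and x̄.
σ₀² = 0.77² = 0.5929, σ² = 0.40² = 0.16; σ² + n·σ₀² = 0.16 + 9·0.5929 = 5.4961.
Posterior precision = 1/σ₀² + n/σ² = 1/0.5929 + 9/0.16 = (σ² + n·σ₀²)/(σ₀²σ²) = 5.4961/(0.5929·0.16); posterior variance σₙ² = σ₀²σ²/(σ² + n·σ₀²) = 0.5929·0.16/5.4961 = 0.017260.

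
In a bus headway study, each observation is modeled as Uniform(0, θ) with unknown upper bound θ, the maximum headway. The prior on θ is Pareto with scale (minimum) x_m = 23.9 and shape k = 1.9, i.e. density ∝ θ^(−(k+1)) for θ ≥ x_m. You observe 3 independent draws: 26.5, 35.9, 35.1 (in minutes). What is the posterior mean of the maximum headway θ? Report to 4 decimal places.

45.1051

A Pareto(scale x_m, shape k) prior on the upper bound θ of Uniform(0, θ) is conjugate: posterior is Pareto(max(x_m, max xᵢ), k + n).
Sample maximum = 35.9; prior scale x_m = 23.9 → posterior scale = max = 35.9.
Posterior shape = 1.9 + 3 = 4.9.
E[θ|data] = k·x_m/(k−1) = 4.9·35.9/3.9 = 45.1051.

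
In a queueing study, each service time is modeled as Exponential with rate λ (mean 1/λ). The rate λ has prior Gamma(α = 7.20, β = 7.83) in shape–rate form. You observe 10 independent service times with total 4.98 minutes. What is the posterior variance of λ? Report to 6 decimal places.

With a Gamma(shape α, rate β) prior on the exponential rate λ, the posterior after n observations with total T = Σxᵢ is Gamma(α+n, β+T).
Posterior: Gamma(7.20+10, 7.83+4.98) = Gamma(17.20, 12.81).
Var = α/β² = 0.104817.

0.104817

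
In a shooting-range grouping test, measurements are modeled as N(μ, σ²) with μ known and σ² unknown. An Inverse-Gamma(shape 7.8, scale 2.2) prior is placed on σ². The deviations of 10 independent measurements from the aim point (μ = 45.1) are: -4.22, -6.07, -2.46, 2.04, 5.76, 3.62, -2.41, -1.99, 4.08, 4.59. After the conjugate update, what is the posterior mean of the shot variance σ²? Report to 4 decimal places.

6.9081

With known mean μ and an Inverse-Gamma(α, β) prior on σ², the Normal likelihood is conjugate: posterior is Inv-Gamma(α + n/2, β + Σ(xᵢ−μ)²/2).
Σ(xᵢ−μ)² = (-4.22)² + (-6.07)² + (-2.46)² + (2.04)² + (5.76)² + (3.62)² + (-2.41)² + (-1.99)² + (4.08)² + (4.59)² = 158.6312.
Posterior: Inv-Gamma(7.8 + 10/2, 2.2 + 158.6312/2) = Inv-Gamma(12.80, 81.51560).
E[σ²|data] = β/(α−1) = 81.51560/11.80 = 6.9081.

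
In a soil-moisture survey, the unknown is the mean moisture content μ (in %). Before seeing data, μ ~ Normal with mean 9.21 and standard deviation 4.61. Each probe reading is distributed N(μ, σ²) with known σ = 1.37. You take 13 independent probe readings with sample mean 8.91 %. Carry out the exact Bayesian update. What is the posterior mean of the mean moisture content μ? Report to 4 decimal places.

8.9120

For Normal data with known variance σ², a Normal(μ₀, σ₀²) prior on μ is conjugate. Posterior precision = 1/σ₀² + n/σ²; posterior mean is the precision-weighted average of μ₀ and x̄.
n·x̄ = 13·8.91 = 115.83.
σ₀² = 4.61² = 21.2521, σ² = 1.37² = 1.8769; σ² + n·σ₀² = 1.8769 + 13·21.2521 = 278.1542.
Posterior mean = (μ₀/σ₀² + n·x̄/σ²)/(1/σ₀² + n/σ²) = (σ²·μ₀ + σ₀²·n·x̄)/(σ² + n·σ₀²) = (1.8769·9.21 + 21.2521·115.83)/278.1542 = 2478.916992/278.1542 = 8.9120.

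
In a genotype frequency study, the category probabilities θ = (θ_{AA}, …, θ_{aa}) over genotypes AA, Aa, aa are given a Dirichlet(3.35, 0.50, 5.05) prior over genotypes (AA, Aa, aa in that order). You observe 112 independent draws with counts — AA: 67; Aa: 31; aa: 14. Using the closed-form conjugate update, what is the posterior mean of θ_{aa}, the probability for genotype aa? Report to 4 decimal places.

The Dirichlet prior is conjugate to the Multinomial likelihood: each posterior αⱼ = prior αⱼ + observed count nⱼ.
Posterior concentration: (70.35, 31.50, 19.05), total = 120.90.
E[θ_{aa}|data] = α_{aa}/Σα = 19.05/120.90 = 0.1576.

0.1576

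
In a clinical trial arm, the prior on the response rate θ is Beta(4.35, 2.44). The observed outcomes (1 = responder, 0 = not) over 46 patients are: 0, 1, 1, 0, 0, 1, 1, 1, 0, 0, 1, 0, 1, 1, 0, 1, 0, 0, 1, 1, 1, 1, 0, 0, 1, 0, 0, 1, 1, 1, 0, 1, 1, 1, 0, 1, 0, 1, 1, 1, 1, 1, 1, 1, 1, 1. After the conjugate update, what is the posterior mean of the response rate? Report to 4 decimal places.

0.6507

The Beta prior is conjugate to a Binomial/Bernoulli likelihood; the update adds successes to α and failures to β.
Posterior: Beta(α+k, β+n−k) = Beta(4.35+30, 2.44+16) = Beta(34.35, 18.44).
Posterior mean = α/(α+β) = 34.35/52.79 = 0.6507.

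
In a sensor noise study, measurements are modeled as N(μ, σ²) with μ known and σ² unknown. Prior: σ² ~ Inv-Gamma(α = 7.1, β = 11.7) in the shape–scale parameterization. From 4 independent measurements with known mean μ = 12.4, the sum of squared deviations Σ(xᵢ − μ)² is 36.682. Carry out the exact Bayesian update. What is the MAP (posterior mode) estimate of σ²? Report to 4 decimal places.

2.9744

With known mean μ and an Inverse-Gamma(α, β) prior on σ², the Normal likelihood is conjugate: posterior is Inv-Gamma(α + n/2, β + Σ(xᵢ−μ)²/2).
Posterior: Inv-Gamma(7.1 + 4/2, 11.7 + 36.682/2) = Inv-Gamma(9.10, 30.0410).
Mode = β/(α+1) = 30.0410/10.10 = 2.9744.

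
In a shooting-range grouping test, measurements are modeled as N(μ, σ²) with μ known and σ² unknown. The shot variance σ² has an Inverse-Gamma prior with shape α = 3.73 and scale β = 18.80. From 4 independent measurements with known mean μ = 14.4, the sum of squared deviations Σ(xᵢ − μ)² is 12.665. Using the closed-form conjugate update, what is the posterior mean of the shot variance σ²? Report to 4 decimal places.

5.3134

With known mean μ and an Inverse-Gamma(α, β) prior on σ², the Normal likelihood is conjugate: posterior is Inv-Gamma(α + n/2, β + Σ(xᵢ−μ)²/2).
Posterior: Inv-Gamma(3.73 + 4/2, 18.80 + 12.665/2) = Inv-Gamma(5.73, 25.1325).
E[σ²|data] = β/(α−1) = 25.1325/4.73 = 5.3134.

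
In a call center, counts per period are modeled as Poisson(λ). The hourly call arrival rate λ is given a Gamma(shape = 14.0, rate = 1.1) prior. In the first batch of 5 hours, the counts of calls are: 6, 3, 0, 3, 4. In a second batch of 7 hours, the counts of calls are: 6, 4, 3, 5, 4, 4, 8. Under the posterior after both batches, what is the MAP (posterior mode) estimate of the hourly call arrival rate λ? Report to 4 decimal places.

4.8092

With a Gamma(shape α, rate β) prior, the Poisson likelihood is conjugate: the posterior is Gamma(α + ΣXᵢ, β + n).
Batch 1: sum of counts S = 16 over n = 5 hours.
After batch 1: Gamma(α+S, β+n) = Gamma(14.0+16, 1.1+5) = Gamma(30.0, 6.1).
Batch 2: sum of counts S = 34 over n = 7 hours.
After batch 2: Gamma(α+S, β+n) = Gamma(30.0+34, 6.1+7) = Gamma(64.0, 13.1).
Mode of Gamma(α,β) for α≥1 is (α−1)/β = 63.0/13.1 = 4.8092.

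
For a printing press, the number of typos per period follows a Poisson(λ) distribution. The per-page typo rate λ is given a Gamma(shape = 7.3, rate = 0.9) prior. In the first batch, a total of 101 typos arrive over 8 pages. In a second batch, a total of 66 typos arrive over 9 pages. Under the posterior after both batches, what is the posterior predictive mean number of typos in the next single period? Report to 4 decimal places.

With a Gamma(shape α, rate β) prior, the Poisson likelihood is conjugate: the posterior is Gamma(α + ΣXᵢ, β + n).
After batch 1: Gamma(α+S, β+n) = Gamma(7.3+101, 0.9+8) = Gamma(108.3, 8.9).
After batch 2: Gamma(α+S, β+n) = Gamma(108.3+66, 8.9+9) = Gamma(174.3, 17.9).
The predictive distribution for one future period is NegBinom with mean α/β = 9.7374.

9.7374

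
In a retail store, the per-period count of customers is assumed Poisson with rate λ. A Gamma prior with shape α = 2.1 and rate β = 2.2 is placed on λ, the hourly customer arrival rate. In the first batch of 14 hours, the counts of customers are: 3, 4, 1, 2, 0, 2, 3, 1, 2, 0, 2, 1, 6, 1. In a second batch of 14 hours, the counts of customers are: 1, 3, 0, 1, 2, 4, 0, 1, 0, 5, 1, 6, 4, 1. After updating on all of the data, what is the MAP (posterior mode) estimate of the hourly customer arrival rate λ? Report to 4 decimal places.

With a Gamma(shape α, rate β) prior, the Poisson likelihood is conjugate: the posterior is Gamma(α + ΣXᵢ, β + n).
Batch 1: sum of counts S = 28 over n = 14 hours.
After batch 1: Gamma(α+S, β+n) = Gamma(2.1+28, 2.2+14) = Gamma(30.1, 16.2).
Batch 2: sum of counts S = 29 over n = 14 hours.
After batch 2: Gamma(α+S, β+n) = Gamma(30.1+29, 16.2+14) = Gamma(59.1, 30.2).
Mode of Gamma(α,β) for α≥1 is (α−1)/β = 58.1/30.2 = 1.9238.

1.9238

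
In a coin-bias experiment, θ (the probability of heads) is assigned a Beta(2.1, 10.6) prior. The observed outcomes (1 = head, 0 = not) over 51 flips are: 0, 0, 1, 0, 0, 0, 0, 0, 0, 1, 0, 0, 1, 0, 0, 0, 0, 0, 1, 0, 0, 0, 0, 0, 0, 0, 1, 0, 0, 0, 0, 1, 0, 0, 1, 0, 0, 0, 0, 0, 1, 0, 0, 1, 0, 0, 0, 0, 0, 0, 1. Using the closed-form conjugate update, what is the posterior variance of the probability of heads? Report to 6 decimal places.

0.002378

The Beta prior is conjugate to a Binomial/Bernoulli likelihood; the update adds successes to α and failures to β.
Posterior: Beta(α+k, β+n−k) = Beta(2.1+10, 10.6+41) = Beta(12.1, 51.6).
Var = αβ/((α+β)²(α+β+1)) = 12.1·51.6/(63.7²·64.7) = 0.002378.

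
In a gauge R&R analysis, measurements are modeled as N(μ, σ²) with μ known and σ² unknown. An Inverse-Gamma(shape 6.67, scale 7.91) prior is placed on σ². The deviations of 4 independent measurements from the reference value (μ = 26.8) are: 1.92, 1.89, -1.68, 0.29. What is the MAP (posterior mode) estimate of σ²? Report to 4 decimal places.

With known mean μ and an Inverse-Gamma(α, β) prior on σ², the Normal likelihood is conjugate: posterior is Inv-Gamma(α + n/2, β + Σ(xᵢ−μ)²/2).
Σ(xᵢ−μ)² = (1.92)² + (1.89)² + (-1.68)² + (0.29)² = 10.1650.
Posterior: Inv-Gamma(6.67 + 4/2, 7.91 + 10.1650/2) = Inv-Gamma(8.67, 12.99250).
Mode = β/(α+1) = 12.99250/9.67 = 1.3436.

1.3436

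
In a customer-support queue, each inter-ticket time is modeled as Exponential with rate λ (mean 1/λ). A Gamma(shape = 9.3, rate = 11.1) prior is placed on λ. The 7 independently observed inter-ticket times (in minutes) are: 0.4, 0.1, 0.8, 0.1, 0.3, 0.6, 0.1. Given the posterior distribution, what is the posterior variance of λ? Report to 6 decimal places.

0.089438

With a Gamma(shape α, rate β) prior on the exponential rate λ, the posterior after n observations with total T = Σxᵢ is Gamma(α+n, β+T).
Sum of observations T = 2.4 minutes; n = 7.
Posterior: Gamma(9.3+7, 11.1+2.4) = Gamma(16.3, 13.5).
Var = α/β² = 0.089438.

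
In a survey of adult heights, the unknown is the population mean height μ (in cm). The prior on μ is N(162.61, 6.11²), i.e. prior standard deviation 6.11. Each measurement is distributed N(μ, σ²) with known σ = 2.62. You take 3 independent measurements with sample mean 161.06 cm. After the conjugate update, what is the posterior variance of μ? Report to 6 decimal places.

For Normal data with known variance σ², a Normal(μ₀, σ₀²) prior on μ is conjugate. Posterior precision = 1/σ₀² + n/σ²; posterior mean is the precision-weighted average of μ₀ and x̄.
σ₀² = 6.11² = 37.3321, σ² = 2.62² = 6.8644; σ² + n·σ₀² = 6.8644 + 3·37.3321 = 118.8607.
Posterior precision = 1/σ₀² + n/σ² = 1/37.3321 + 3/6.8644 = (σ² + n·σ₀²)/(σ₀²σ²) = 118.8607/(37.3321·6.8644); posterior variance σₙ² = σ₀²σ²/(σ² + n·σ₀²) = 37.3321·6.8644/118.8607 = 2.155990.

2.155990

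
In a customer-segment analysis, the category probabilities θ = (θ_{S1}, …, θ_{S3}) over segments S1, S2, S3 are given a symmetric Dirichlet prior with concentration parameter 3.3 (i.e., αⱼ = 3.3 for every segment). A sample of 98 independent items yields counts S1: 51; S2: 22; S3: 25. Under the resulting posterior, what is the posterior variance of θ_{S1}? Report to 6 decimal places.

0.002296

The Dirichlet prior is conjugate to the Multinomial likelihood: each posterior αⱼ = prior αⱼ + observed count nⱼ.
Posterior concentration: (54.3, 25.3, 28.3), total = 107.9.
Var[θ_j] = α_j(Σα−α_j)/((Σα)²(Σα+1)) = 54.3·53.6/(107.9²·108.9) = 0.002296.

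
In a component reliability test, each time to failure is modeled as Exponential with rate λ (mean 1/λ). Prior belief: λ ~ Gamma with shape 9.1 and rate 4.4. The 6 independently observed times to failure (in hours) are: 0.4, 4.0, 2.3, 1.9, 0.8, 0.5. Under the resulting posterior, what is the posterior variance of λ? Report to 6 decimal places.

With a Gamma(shape α, rate β) prior on the exponential rate λ, the posterior after n observations with total T = Σxᵢ is Gamma(α+n, β+T).
Sum of observations T = 9.9 hours; n = 6.
Posterior: Gamma(9.1+6, 4.4+9.9) = Gamma(15.1, 14.3).
Var = α/β² = 0.073842.

0.073842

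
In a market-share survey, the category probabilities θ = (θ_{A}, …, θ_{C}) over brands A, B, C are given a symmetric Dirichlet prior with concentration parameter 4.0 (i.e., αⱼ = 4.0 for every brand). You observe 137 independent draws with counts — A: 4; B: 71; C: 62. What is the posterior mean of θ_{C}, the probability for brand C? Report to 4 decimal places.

The Dirichlet prior is conjugate to the Multinomial likelihood: each posterior αⱼ = prior αⱼ + observed count nⱼ.
Posterior concentration: (8.0, 75.0, 66.0), total = 149.0.
E[θ_{C}|data] = α_{C}/Σα = 66.0/149.0 = 0.4430.

0.4430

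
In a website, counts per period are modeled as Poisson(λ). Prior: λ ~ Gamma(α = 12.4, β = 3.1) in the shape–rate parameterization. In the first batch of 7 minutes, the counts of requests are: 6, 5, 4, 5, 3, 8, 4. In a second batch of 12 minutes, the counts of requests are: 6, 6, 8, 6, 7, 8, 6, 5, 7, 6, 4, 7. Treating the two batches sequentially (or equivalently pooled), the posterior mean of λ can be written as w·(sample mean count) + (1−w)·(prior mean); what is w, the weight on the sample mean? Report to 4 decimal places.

0.8597

With a Gamma(shape α, rate β) prior, the Poisson likelihood is conjugate: the posterior is Gamma(α + ΣXᵢ, β + n).
Total number of minutes: n = 7 + 12 = 19.
Posterior mean = (α₀+S)/(β₀+n) = [n/(β₀+n)]·(S/n) + [β₀/(β₀+n)]·(α₀/β₀), so only n and β₀ enter the weight.
Weight on data w = n/(β₀+n) = 19/(3.1+19) = 19/22.1 = 0.8597.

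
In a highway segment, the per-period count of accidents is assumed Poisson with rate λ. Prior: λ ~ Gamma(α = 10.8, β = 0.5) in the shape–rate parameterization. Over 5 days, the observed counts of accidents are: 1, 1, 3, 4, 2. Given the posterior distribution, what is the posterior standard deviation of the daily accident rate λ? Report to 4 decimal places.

With a Gamma(shape α, rate β) prior, the Poisson likelihood is conjugate: the posterior is Gamma(α + ΣXᵢ, β + n).
Sum of counts S = 11 over n = 5 days.
Posterior: Gamma(α+S, β+n) = Gamma(10.8+11, 0.5+5) = Gamma(21.8, 5.5).
SD = √α/β = √21.8/5.5 = 0.8489.

0.8489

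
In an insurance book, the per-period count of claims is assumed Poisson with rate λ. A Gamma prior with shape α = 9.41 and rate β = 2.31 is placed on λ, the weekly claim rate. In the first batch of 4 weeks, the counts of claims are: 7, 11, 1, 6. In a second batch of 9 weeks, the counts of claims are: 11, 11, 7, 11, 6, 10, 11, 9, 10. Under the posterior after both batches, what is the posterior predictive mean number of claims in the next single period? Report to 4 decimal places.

7.8648

With a Gamma(shape α, rate β) prior, the Poisson likelihood is conjugate: the posterior is Gamma(α + ΣXᵢ, β + n).
Batch 1: sum of counts S = 25 over n = 4 weeks.
After batch 1: Gamma(α+S, β+n) = Gamma(9.41+25, 2.31+4) = Gamma(34.41, 6.31).
Batch 2: sum of counts S = 86 over n = 9 weeks.
After batch 2: Gamma(α+S, β+n) = Gamma(34.41+86, 6.31+9) = Gamma(120.41, 15.31).
The predictive distribution for one future period is NegBinom with mean α/β = 7.8648.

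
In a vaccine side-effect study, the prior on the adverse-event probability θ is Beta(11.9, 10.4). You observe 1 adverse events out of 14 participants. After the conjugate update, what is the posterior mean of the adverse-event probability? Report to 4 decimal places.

0.3554

The Beta prior is conjugate to a Binomial/Bernoulli likelihood; the update adds successes to α and failures to β.
Posterior: Beta(α+k, β+n−k) = Beta(11.9+1, 10.4+13) = Beta(12.9, 23.4).
Posterior mean = α/(α+β) = 12.9/36.3 = 0.3554.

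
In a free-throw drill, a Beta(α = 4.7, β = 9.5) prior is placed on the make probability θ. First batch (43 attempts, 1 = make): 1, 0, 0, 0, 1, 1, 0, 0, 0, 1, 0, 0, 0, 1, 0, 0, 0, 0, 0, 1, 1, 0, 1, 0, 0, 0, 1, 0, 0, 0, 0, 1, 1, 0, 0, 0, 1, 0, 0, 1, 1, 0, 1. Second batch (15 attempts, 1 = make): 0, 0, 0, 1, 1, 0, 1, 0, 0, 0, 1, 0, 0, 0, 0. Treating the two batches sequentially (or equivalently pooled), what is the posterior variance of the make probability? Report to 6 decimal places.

The Beta prior is conjugate to a Binomial/Bernoulli likelihood; the update adds successes to α and failures to β.
After batch 1: Beta(4.7+15, 9.5+28) = Beta(19.7, 37.5).
After batch 2: Beta(19.7+4, 37.5+11) = Beta(23.7, 48.5).
Var = αβ/((α+β)²(α+β+1)) = 23.7·48.5/(72.2²·73.2) = 0.003012.

0.003012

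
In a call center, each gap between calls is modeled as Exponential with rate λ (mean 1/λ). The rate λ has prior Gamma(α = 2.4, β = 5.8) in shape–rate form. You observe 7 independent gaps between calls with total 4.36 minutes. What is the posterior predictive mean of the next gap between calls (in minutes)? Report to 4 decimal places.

1.2095

With a Gamma(shape α, rate β) prior on the exponential rate λ, the posterior after n observations with total T = Σxᵢ is Gamma(α+n, β+T).
Posterior: Gamma(2.4+7, 5.8+4.36) = Gamma(9.4, 10.16).
The predictive distribution for the next observation is Lomax; its mean is β/(α−1) = 10.16/8.4 = 1.2095.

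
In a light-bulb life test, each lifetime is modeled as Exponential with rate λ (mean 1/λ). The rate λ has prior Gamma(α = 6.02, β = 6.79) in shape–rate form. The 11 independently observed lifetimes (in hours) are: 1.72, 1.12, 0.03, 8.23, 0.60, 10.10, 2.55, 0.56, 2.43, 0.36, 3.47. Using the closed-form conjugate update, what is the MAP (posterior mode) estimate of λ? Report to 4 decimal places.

0.4220

With a Gamma(shape α, rate β) prior on the exponential rate λ, the posterior after n observations with total T = Σxᵢ is Gamma(α+n, β+T).
Sum of observations T = 31.17 hours; n = 11.
Posterior: Gamma(6.02+11, 6.79+31.17) = Gamma(17.02, 37.96).
Mode = (α−1)/β = 0.4220.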